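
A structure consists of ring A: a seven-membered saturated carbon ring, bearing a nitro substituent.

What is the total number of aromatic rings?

Ring A has only sp³ atoms, so it is not fully conjugated — not aromatic (cycloheptane).

0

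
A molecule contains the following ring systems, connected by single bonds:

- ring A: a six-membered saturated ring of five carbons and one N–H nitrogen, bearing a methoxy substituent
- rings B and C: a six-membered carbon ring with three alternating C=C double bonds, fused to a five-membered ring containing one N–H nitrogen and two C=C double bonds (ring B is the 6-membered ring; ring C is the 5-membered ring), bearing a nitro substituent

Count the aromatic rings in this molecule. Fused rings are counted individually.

2

Ring A has only sp³ atoms, so it is not fully conjugated — not aromatic (piperidine).
Rings B and C form a fused bicyclic system (with one N–H) with 9 sp² atoms and 10 π electrons from ring double bonds plus a heteroatom lone pair. 10 = 4(2)+2, so the system is aromatic and both rings count as aromatic (indole).
Aromatic: B, C. Total: 2.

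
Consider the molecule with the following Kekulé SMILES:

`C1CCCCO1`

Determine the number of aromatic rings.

0

The SMILES encodes a six-membered saturated ring of five carbons and one oxygen.
The 6-membered ring with one oxygen has only sp³ atoms, so it is not fully conjugated — not aromatic (tetrahydropyran).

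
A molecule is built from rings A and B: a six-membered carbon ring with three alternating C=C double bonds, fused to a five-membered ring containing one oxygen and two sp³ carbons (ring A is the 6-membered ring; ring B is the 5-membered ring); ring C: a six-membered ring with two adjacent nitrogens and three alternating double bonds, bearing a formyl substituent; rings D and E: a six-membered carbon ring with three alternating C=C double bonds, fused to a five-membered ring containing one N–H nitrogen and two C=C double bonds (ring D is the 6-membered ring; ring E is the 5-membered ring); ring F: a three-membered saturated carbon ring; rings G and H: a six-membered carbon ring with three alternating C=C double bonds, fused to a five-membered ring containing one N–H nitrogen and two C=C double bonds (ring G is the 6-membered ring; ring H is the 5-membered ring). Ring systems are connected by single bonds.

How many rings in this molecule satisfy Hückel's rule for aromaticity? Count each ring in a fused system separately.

6

Ring A is planar and fully conjugated; 3 ring double bonds give 6 π electrons. 6 = 4(1)+2, so ring A is aromatic (benzene ring).
Ring B has two sp³ carbons, so it is not fully conjugated — not aromatic (oxolane ring).
Ring C is fully conjugated (every ring atom contributes a p orbital); 3 ring double bonds give 6 π electrons. Since 6 = 4n+2 (n=1), ring C is aromatic (pyridazine).
Rings D and E form a fused bicyclic system (with one N–H) with 9 sp² atoms and 10 π electrons from ring double bonds plus a heteroatom lone pair. 10 = 4(2)+2, so the system is aromatic and both rings count as aromatic (indole).
Ring F has only sp³ atoms, so it is not fully conjugated — not aromatic (cyclopropane).
Rings G and H form a fused bicyclic system (with one N–H) with 9 sp² atoms and 10 π electrons from ring double bonds plus a heteroatom lone pair. 10 = 4(2)+2, so the system is aromatic and both rings count as aromatic (indole).
Aromatic: A, C, D, E, G, H. Total: 6.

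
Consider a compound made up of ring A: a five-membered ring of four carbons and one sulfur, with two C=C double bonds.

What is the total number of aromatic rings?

1

Ring A is planar and fully conjugated; 2 ring double bonds (4 π electrons) plus a heteroatom lone pair (2) give 6 π electrons. Since 6 = 4n+2 (n=1), ring A is aromatic (thiophene).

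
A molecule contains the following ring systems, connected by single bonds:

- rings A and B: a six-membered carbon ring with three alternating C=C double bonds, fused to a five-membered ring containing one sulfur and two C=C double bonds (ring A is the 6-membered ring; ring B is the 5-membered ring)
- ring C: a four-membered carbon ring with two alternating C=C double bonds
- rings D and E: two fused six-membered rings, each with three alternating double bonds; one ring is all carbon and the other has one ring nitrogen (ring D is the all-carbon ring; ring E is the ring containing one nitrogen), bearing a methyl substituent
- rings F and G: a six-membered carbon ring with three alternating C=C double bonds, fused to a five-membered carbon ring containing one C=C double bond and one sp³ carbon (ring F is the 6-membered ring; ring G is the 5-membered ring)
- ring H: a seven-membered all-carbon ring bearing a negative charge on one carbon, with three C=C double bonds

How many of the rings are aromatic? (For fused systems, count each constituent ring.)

5

Rings A and B form a fused bicyclic system (with one sulfur) with 9 sp² atoms and 10 π electrons from ring double bonds plus a heteroatom lone pair. 10 = 4(2)+2, so the system is aromatic and both rings count as aromatic (benzothiophene).
Ring C has only sp² ring atoms; a planar conformation would have a fully conjugated π system of 4 electrons. But 4 = 4(1), which is 4n not 4n+2, so ring C is not aromatic (cyclobutadiene) — cyclobutadiene is antiaromatic and distorts to a rectangle.
Rings D and E form a fused bicyclic system (with one nitrogen) with 10 sp² atoms and 10 π electrons from ring double bonds. 10 = 4(2)+2, so the system is aromatic and both rings count as aromatic (quinoline).
Ring F has a continuous p-orbital overlap around the ring; 3 ring double bonds give 6 π electrons. Since 6 = 4n+2 (n=1), ring F is aromatic (benzene ring).
Ring G has one sp³ carbon, so it is not fully conjugated — not aromatic (cyclopentene ring).
Ring H has only sp² ring atoms; a planar conformation would have a fully conjugated π system of 8 electrons. But 8 = 4(2), which is 4n not 4n+2, so ring H is not aromatic (cycloheptatrienyl anion).
Aromatic: A, B, D, E, F. Total: 5.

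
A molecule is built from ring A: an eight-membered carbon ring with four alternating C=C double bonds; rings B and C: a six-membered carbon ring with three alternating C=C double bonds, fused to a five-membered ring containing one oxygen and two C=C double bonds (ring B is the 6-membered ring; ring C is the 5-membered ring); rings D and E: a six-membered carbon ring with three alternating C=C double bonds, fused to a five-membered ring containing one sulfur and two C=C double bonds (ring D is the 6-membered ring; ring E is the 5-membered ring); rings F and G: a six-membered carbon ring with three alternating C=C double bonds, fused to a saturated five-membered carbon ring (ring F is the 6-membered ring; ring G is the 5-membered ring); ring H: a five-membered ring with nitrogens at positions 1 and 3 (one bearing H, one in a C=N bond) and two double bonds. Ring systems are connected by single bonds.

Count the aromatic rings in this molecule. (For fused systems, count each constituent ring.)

6

Ring A has only sp² ring atoms; a planar conformation would have a fully conjugated π system of 8 electrons. But 8 = 4(2), which is 4n not 4n+2, so ring A is not aromatic (cyclooctatetraene) — cyclooctatetraene distorts into a non-planar tub to avoid antiaromaticity.
Rings B and C form a fused bicyclic system (with one oxygen) with 9 sp² atoms and 10 π electrons from ring double bonds plus a heteroatom lone pair. 10 = 4(2)+2, so the system is aromatic and both rings count as aromatic (benzofuran).
Rings D and E form a fused bicyclic system (with one sulfur) with 9 sp² atoms and 10 π electrons from ring double bonds plus a heteroatom lone pair. 10 = 4(2)+2, so the system is aromatic and both rings count as aromatic (benzothiophene).
Ring F has a continuous p-orbital overlap around the ring; 3 ring double bonds give 6 π electrons. Since 6 = 4n+2 (n=1), ring F is aromatic (benzene ring).
Ring G has three sp³ carbons, so it is not fully conjugated — not aromatic (cyclopentane ring).
Ring H is planar and fully conjugated; 2 ring double bonds (4 π electrons) plus a heteroatom lone pair (2) give 6 π electrons. Since 6 = 4n+2 (n=1), ring H is aromatic (imidazole).
Aromatic: B, C, D, E, F, H. Total: 6.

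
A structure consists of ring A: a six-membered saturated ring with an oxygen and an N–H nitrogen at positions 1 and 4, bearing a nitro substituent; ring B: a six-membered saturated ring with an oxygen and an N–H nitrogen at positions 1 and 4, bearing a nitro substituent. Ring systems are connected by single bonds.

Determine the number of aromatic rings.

0

Ring A has only sp³ atoms, so it is not fully conjugated — not aromatic (morpholine).
Ring B has only sp³ atoms, so it is not fully conjugated — not aromatic (morpholine).
No ring is aromatic. Total: 0.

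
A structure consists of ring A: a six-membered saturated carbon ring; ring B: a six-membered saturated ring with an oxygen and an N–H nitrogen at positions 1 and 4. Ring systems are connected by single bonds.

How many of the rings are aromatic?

0

Ring A has only sp³ atoms, so it is not fully conjugated — not aromatic (cyclohexane).
Ring B has only sp³ atoms, so it is not fully conjugated — not aromatic (morpholine).
No ring is aromatic. Total: 0.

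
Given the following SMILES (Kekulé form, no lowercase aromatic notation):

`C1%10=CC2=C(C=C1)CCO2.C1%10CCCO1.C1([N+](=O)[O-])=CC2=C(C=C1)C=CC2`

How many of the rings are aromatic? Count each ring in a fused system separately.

The SMILES encodes a six-membered carbon ring with three alternating C=C double bonds, fused to a five-membered ring containing one oxygen and two sp³ carbons; a five-membered saturated ring of four carbons and one oxygen; a six-membered carbon ring with three alternating C=C double bonds, fused to a five-membered carbon ring containing one C=C double bond and one sp³ carbon.
The 6-membered ring is fully conjugated (every ring atom contributes a p orbital); 3 ring double bonds give 6 π electrons. That satisfies 4n+2 with n=1, so it is aromatic (benzene ring).
The 5-membered ring with one oxygen has two sp³ carbons, so it is not fully conjugated — not aromatic (oxolane ring).
The second 5-membered ring with one oxygen has only sp³ atoms, so it is not fully conjugated — not aromatic (tetrahydrofuran).
The second 6-membered ring has a continuous p-orbital overlap around the ring; 3 ring double bonds give 6 π electrons. Since 6 = 4n+2 (n=1), it is aromatic (benzene ring).
The 5-membered ring has one sp³ carbon, so it is not fully conjugated — not aromatic (cyclopentene ring).
2 of the 5 rings are aromatic. Total: 2.

2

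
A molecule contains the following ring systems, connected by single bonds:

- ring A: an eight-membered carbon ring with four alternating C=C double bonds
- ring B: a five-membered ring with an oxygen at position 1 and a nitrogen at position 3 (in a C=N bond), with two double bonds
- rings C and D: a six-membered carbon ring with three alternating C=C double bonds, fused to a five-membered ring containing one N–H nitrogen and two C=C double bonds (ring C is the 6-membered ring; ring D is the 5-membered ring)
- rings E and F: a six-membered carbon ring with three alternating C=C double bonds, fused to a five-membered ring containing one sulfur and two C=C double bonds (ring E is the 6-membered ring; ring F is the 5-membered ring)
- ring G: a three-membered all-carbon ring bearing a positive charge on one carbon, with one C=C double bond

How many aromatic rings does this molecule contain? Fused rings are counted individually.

Ring A has only sp² ring atoms; a planar conformation would have a fully conjugated π system of 8 electrons. But 8 = 4(2), which is 4n not 4n+2, so ring A is not aromatic (cyclooctatetraene) — cyclooctatetraene distorts into a non-planar tub to avoid antiaromaticity.
Ring B has a continuous p-orbital overlap around the ring; 2 ring double bonds (4 π electrons) plus a heteroatom lone pair (2) give 6 π electrons. That satisfies 4n+2 with n=1, so ring B is aromatic (oxazole).
Rings C and D form a fused bicyclic system (with one N–H) with 9 sp² atoms and 10 π electrons from ring double bonds plus a heteroatom lone pair. 10 = 4(2)+2, so the system is aromatic and both rings count as aromatic (indole).
Rings E and F form a fused bicyclic system (with one sulfur) with 9 sp² atoms and 10 π electrons from ring double bonds plus a heteroatom lone pair. 10 = 4(2)+2, so the system is aromatic and both rings count as aromatic (benzothiophene).
Ring G is fully conjugated (every ring atom contributes a p orbital); 1 ring double bond (2 π electrons) plus the carbocation's empty p orbital (0, but keeps the ring conjugated) give 2 π electrons. 2 = 4(0)+2, so ring G is aromatic (cyclopropenyl cation).
Aromatic: B, C, D, E, F, G. Total: 6.

6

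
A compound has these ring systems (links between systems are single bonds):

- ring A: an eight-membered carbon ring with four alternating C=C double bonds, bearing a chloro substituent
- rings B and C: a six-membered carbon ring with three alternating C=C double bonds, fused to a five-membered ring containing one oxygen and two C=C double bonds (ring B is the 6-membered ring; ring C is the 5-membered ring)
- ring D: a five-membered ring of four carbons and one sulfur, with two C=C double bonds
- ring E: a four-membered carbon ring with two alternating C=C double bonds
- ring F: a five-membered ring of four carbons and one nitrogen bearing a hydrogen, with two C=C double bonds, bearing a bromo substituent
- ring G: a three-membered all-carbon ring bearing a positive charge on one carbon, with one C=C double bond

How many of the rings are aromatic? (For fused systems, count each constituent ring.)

Ring A has only sp² ring atoms; a planar conformation would have a fully conjugated π system of 8 electrons. But 8 = 4(2), which is 4n not 4n+2, so ring A is not aromatic (cyclooctatetraene) — cyclooctatetraene distorts into a non-planar tub to avoid antiaromaticity.
Rings B and C form a fused bicyclic system (with one oxygen) with 9 sp² atoms and 10 π electrons from ring double bonds plus a heteroatom lone pair. 10 = 4(2)+2, so the system is aromatic and both rings count as aromatic (benzofuran).
Ring D has a continuous p-orbital overlap around the ring; 2 ring double bonds (4 π electrons) plus a heteroatom lone pair (2) give 6 π electrons. That satisfies 4n+2 with n=1, so ring D is aromatic (thiophene).
Ring E has only sp² ring atoms; a planar conformation would have a fully conjugated π system of 4 electrons. But 4 = 4(1), which is 4n not 4n+2, so ring E is not aromatic (cyclobutadiene) — cyclobutadiene is antiaromatic and distorts to a rectangle.
Ring F is planar and fully conjugated; 2 ring double bonds (4 π electrons) plus a heteroatom lone pair (2) give 6 π electrons. That satisfies 4n+2 with n=1, so ring F is aromatic (pyrrole).
Ring G is planar and fully conjugated; 1 ring double bond (2 π electrons) plus the carbocation's empty p orbital (0, but keeps the ring conjugated) give 2 π electrons. Since 2 = 4n+2 (n=0), ring G is aromatic (cyclopropenyl cation).
Aromatic: B, C, D, F, G. Total: 5.

5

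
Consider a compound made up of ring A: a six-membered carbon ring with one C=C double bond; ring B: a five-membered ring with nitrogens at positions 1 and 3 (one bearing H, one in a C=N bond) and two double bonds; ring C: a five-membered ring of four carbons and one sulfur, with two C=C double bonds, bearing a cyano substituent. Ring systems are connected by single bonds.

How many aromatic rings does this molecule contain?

2

Ring A has four sp³ carbons, so it is not fully conjugated — not aromatic (cyclohexene).
Ring B has a continuous p-orbital overlap around the ring; 2 ring double bonds (4 π electrons) plus a heteroatom lone pair (2) give 6 π electrons. That satisfies 4n+2 with n=1, so ring B is aromatic (imidazole).
Ring C has a continuous p-orbital overlap around the ring; 2 ring double bonds (4 π electrons) plus a heteroatom lone pair (2) give 6 π electrons. Since 6 = 4n+2 (n=1), ring C is aromatic (thiophene).
Aromatic: B, C. Total: 2.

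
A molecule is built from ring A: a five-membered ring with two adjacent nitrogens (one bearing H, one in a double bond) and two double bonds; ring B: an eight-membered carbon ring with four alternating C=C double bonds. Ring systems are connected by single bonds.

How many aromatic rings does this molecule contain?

Ring A is planar and fully conjugated; 2 ring double bonds (4 π electrons) plus a heteroatom lone pair (2) give 6 π electrons. That satisfies 4n+2 with n=1, so ring A is aromatic (pyrazole).
Ring B has only sp² ring atoms; a planar conformation would have a fully conjugated π system of 8 electrons. But 8 = 4(2), which is 4n not 4n+2, so ring B is not aromatic (cyclooctatetraene) — cyclooctatetraene distorts into a non-planar tub to avoid antiaromaticity.
Aromatic: A. Total: 1.

1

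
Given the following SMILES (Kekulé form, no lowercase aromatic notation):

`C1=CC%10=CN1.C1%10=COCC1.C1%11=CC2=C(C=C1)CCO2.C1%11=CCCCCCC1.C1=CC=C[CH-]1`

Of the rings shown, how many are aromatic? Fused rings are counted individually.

The SMILES encodes a five-membered ring of four carbons and one nitrogen bearing a hydrogen, with two C=C double bonds; a five-membered ring of four carbons and one oxygen, with one C=C double bond and two sp³ carbons; a six-membered carbon ring with three alternating C=C double bonds, fused to a five-membered ring containing one oxygen and two sp³ carbons; an eight-membered carbon ring with one C=C double bond; a five-membered all-carbon ring bearing a negative charge on one carbon, with two C=C double bonds.
The 5-membered ring with one N–H is fully conjugated (every ring atom contributes a p orbital); 2 ring double bonds (4 π electrons) plus a heteroatom lone pair (2) give 6 π electrons. Since 6 = 4n+2 (n=1), it is aromatic (pyrrole).
The 5-membered ring with one oxygen has two sp³ carbons, so it is not fully conjugated — not aromatic (2,3-dihydrofuran).
The 6-membered ring is fully conjugated (every ring atom contributes a p orbital); 3 ring double bonds give 6 π electrons. That satisfies 4n+2 with n=1, so it is aromatic (benzene ring).
The second 5-membered ring with one oxygen has two sp³ carbons, so it is not fully conjugated — not aromatic (oxolane ring).
The 8-membered ring has six sp³ carbons, so it is not fully conjugated — not aromatic (cyclooctene).
The 5-membered ring is fully conjugated (every ring atom contributes a p orbital); 2 ring double bonds (4 π electrons) plus the carbanion lone pair (2) give 6 π electrons. Since 6 = 4n+2 (n=1), it is aromatic (cyclopentadienyl anion).
3 of the 6 rings are aromatic. Total: 3.

3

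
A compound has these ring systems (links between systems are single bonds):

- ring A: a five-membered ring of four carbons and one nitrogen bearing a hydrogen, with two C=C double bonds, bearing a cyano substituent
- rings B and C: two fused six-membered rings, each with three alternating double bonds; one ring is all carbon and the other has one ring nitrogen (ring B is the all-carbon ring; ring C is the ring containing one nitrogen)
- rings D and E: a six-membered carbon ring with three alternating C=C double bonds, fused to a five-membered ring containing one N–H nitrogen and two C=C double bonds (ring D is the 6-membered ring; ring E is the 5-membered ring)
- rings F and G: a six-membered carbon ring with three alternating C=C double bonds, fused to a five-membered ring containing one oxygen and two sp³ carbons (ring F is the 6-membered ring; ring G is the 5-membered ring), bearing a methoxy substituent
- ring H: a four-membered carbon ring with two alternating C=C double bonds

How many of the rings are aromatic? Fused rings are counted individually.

Ring A is fully conjugated (every ring atom contributes a p orbital); 2 ring double bonds (4 π electrons) plus a heteroatom lone pair (2) give 6 π electrons. That satisfies 4n+2 with n=1, so ring A is aromatic (pyrrole).
Rings B and C form a fused bicyclic system (with one nitrogen) with 10 sp² atoms and 10 π electrons from ring double bonds. 10 = 4(2)+2, so the system is aromatic and both rings count as aromatic (quinoline).
Rings D and E form a fused bicyclic system (with one N–H) with 9 sp² atoms and 10 π electrons from ring double bonds plus a heteroatom lone pair. 10 = 4(2)+2, so the system is aromatic and both rings count as aromatic (indole).
Ring F is planar and fully conjugated; 3 ring double bonds give 6 π electrons. That satisfies 4n+2 with n=1, so ring F is aromatic (benzene ring).
Ring G has two sp³ carbons, so it is not fully conjugated — not aromatic (oxolane ring).
Ring H has only sp² ring atoms; a planar conformation would have a fully conjugated π system of 4 electrons. But 4 = 4(1), which is 4n not 4n+2, so ring H is not aromatic (cyclobutadiene) — cyclobutadiene is antiaromatic and distorts to a rectangle.
Aromatic: A, B, C, D, E, F. Total: 6.

6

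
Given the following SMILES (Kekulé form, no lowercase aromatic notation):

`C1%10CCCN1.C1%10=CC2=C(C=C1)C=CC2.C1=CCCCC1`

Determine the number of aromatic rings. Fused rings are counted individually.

The SMILES encodes a five-membered saturated ring of four carbons and one N–H nitrogen; a six-membered carbon ring with three alternating C=C double bonds, fused to a five-membered carbon ring containing one C=C double bond and one sp³ carbon; a six-membered carbon ring with one C=C double bond.
The 5-membered ring with one N–H has only sp³ atoms, so it is not fully conjugated — not aromatic (pyrrolidine).
The 6-membered ring is planar and fully conjugated; 3 ring double bonds give 6 π electrons. Since 6 = 4n+2 (n=1), it is aromatic (benzene ring).
The 5-membered ring has one sp³ carbon, so it is not fully conjugated — not aromatic (cyclopentene ring).
The second 6-membered ring has four sp³ carbons, so it is not fully conjugated — not aromatic (cyclohexene).
1 of the 4 rings is aromatic. Total: 1.

1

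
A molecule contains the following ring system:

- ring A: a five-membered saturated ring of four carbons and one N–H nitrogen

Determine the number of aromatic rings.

0

Ring A has only sp³ atoms, so it is not fully conjugated — not aromatic (pyrrolidine).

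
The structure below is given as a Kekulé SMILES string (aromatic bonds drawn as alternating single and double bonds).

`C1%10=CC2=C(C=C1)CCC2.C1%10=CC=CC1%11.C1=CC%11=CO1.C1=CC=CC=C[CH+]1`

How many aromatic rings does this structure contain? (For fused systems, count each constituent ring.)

3

The SMILES encodes a six-membered carbon ring with three alternating C=C double bonds, fused to a saturated five-membered carbon ring; a five-membered carbon ring with two conjugated C=C double bonds and one sp³ carbon; a five-membered ring of four carbons and one oxygen, with two C=C double bonds; a seven-membered all-carbon ring bearing a positive charge on one carbon, with three C=C double bonds.
The 6-membered ring is planar and fully conjugated; 3 ring double bonds give 6 π electrons. Since 6 = 4n+2 (n=1), it is aromatic (benzene ring).
The 5-membered ring has three sp³ carbons, so it is not fully conjugated — not aromatic (cyclopentane ring).
The second 5-membered ring has one sp³ carbon, so it is not fully conjugated — not aromatic (cyclopentadiene).
The 5-membered ring with one oxygen is fully conjugated (every ring atom contributes a p orbital); 2 ring double bonds (4 π electrons) plus a heteroatom lone pair (2) give 6 π electrons. That satisfies 4n+2 with n=1, so it is aromatic (furan).
The 7-membered ring has a continuous p-orbital overlap around the ring; 3 ring double bonds (6 π electrons) plus the carbocation's empty p orbital (0, but keeps the ring conjugated) give 6 π electrons. That satisfies 4n+2 with n=1, so it is aromatic (tropylium cation).
3 of the 5 rings are aromatic. Total: 3.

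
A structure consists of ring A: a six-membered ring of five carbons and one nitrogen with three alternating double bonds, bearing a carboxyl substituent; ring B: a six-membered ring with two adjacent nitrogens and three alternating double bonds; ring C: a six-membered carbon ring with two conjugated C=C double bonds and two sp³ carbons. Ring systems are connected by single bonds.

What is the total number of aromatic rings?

2

Ring A has a continuous p-orbital overlap around the ring; 3 ring double bonds give 6 π electrons. 6 = 4(1)+2, so ring A is aromatic (pyridine).
Ring B is planar and fully conjugated; 3 ring double bonds give 6 π electrons. That satisfies 4n+2 with n=1, so ring B is aromatic (pyridazine).
Ring C has two sp³ carbons, so it is not fully conjugated — not aromatic (1,3-cyclohexadiene).
Aromatic: A, B. Total: 2.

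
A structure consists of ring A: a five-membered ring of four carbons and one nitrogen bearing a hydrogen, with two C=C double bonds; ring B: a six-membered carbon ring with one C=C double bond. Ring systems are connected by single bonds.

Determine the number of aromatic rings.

Ring A has a continuous p-orbital overlap around the ring; 2 ring double bonds (4 π electrons) plus a heteroatom lone pair (2) give 6 π electrons. That satisfies 4n+2 with n=1, so ring A is aromatic (pyrrole).
Ring B has four sp³ carbons, so it is not fully conjugated — not aromatic (cyclohexene).
Aromatic: A. Total: 1.

1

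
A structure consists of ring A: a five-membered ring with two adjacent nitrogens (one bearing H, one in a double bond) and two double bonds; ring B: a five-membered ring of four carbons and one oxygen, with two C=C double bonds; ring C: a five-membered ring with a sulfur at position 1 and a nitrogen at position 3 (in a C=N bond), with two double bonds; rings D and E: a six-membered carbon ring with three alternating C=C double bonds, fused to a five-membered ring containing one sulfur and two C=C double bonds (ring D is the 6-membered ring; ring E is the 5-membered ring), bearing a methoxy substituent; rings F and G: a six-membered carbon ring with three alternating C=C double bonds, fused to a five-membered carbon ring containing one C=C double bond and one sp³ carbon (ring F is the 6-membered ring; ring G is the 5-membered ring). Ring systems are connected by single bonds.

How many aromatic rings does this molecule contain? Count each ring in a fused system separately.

Ring A has a continuous p-orbital overlap around the ring; 2 ring double bonds (4 π electrons) plus a heteroatom lone pair (2) give 6 π electrons. That satisfies 4n+2 with n=1, so ring A is aromatic (pyrazole).
Ring B is planar and fully conjugated; 2 ring double bonds (4 π electrons) plus a heteroatom lone pair (2) give 6 π electrons. 6 = 4(1)+2, so ring B is aromatic (furan).
Ring C is fully conjugated (every ring atom contributes a p orbital); 2 ring double bonds (4 π electrons) plus a heteroatom lone pair (2) give 6 π electrons. That satisfies 4n+2 with n=1, so ring C is aromatic (thiazole).
Rings D and E form a fused bicyclic system (with one sulfur) with 9 sp² atoms and 10 π electrons from ring double bonds plus a heteroatom lone pair. 10 = 4(2)+2, so the system is aromatic and both rings count as aromatic (benzothiophene).
Ring F is fully conjugated (every ring atom contributes a p orbital); 3 ring double bonds give 6 π electrons. That satisfies 4n+2 with n=1, so ring F is aromatic (benzene ring).
Ring G has one sp³ carbon, so it is not fully conjugated — not aromatic (cyclopentene ring).
Aromatic: A, B, C, D, E, F. Total: 6.

6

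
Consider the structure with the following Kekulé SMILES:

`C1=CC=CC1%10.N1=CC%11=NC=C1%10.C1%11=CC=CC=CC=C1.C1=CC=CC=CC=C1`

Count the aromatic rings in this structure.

The SMILES encodes a five-membered carbon ring with two conjugated C=C double bonds and one sp³ carbon; a six-membered ring with nitrogens at positions 1 and 4 and three alternating double bonds; an eight-membered carbon ring with four alternating C=C double bonds; an eight-membered carbon ring with four alternating C=C double bonds.
The 5-membered ring has one sp³ carbon, so it is not fully conjugated — not aromatic (cyclopentadiene).
The 6-membered ring with two nitrogens (1,4) is fully conjugated (every ring atom contributes a p orbital); 3 ring double bonds give 6 π electrons. That satisfies 4n+2 with n=1, so it is aromatic (pyrazine).
The 8-membered ring has only sp² ring atoms; a planar conformation would have a fully conjugated π system of 8 electrons. But 8 = 4(2), which is 4n not 4n+2, so it is not aromatic (cyclooctatetraene) — cyclooctatetraene distorts into a non-planar tub to avoid antiaromaticity.
The second 8-membered ring has only sp² ring atoms; a planar conformation would have a fully conjugated π system of 8 electrons. But 8 = 4(2), which is 4n not 4n+2, so it is not aromatic (cyclooctatetraene) — cyclooctatetraene distorts into a non-planar tub to avoid antiaromaticity.
1 of the 4 rings is aromatic. Total: 1.

1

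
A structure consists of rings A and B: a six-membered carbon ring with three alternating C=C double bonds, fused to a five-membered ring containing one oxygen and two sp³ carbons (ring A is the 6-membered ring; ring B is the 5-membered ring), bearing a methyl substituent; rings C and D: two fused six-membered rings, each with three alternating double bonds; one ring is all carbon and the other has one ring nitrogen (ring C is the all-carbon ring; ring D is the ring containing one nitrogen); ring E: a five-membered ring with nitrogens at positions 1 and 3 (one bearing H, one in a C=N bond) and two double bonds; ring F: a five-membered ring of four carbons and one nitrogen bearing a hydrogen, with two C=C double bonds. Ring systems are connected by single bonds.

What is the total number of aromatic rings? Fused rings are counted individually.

Ring A is planar and fully conjugated; 3 ring double bonds give 6 π electrons. Since 6 = 4n+2 (n=1), ring A is aromatic (benzene ring).
Ring B has two sp³ carbons, so it is not fully conjugated — not aromatic (oxolane ring).
Rings C and D form a fused bicyclic system (with one nitrogen) with 10 sp² atoms and 10 π electrons from ring double bonds. 10 = 4(2)+2, so the system is aromatic and both rings count as aromatic (quinoline).
Ring E is planar and fully conjugated; 2 ring double bonds (4 π electrons) plus a heteroatom lone pair (2) give 6 π electrons. That satisfies 4n+2 with n=1, so ring E is aromatic (imidazole).
Ring F is planar and fully conjugated; 2 ring double bonds (4 π electrons) plus a heteroatom lone pair (2) give 6 π electrons. 6 = 4(1)+2, so ring F is aromatic (pyrrole).
Aromatic: A, C, D, E, F. Total: 5.

5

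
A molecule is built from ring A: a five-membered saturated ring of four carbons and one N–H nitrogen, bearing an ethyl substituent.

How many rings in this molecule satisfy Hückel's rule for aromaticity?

0

Ring A has only sp³ atoms, so it is not fully conjugated — not aromatic (pyrrolidine).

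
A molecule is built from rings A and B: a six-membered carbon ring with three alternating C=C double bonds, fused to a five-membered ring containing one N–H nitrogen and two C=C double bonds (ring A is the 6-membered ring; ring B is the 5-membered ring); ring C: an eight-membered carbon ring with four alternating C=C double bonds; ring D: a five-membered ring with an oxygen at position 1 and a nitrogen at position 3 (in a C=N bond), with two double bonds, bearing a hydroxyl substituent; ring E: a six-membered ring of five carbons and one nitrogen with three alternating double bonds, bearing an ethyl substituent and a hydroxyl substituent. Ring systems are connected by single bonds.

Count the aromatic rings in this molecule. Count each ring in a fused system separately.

4

Rings A and B form a fused bicyclic system (with one N–H) with 9 sp² atoms and 10 π electrons from ring double bonds plus a heteroatom lone pair. 10 = 4(2)+2, so the system is aromatic and both rings count as aromatic (indole).
Ring C has only sp² ring atoms; a planar conformation would have a fully conjugated π system of 8 electrons. But 8 = 4(2), which is 4n not 4n+2, so ring C is not aromatic (cyclooctatetraene) — cyclooctatetraene distorts into a non-planar tub to avoid antiaromaticity.
Ring D has a continuous p-orbital overlap around the ring; 2 ring double bonds (4 π electrons) plus a heteroatom lone pair (2) give 6 π electrons. 6 = 4(1)+2, so ring D is aromatic (oxazole).
Ring E is planar and fully conjugated; 3 ring double bonds give 6 π electrons. 6 = 4(1)+2, so ring E is aromatic (pyridine).
Aromatic: A, B, D, E. Total: 4.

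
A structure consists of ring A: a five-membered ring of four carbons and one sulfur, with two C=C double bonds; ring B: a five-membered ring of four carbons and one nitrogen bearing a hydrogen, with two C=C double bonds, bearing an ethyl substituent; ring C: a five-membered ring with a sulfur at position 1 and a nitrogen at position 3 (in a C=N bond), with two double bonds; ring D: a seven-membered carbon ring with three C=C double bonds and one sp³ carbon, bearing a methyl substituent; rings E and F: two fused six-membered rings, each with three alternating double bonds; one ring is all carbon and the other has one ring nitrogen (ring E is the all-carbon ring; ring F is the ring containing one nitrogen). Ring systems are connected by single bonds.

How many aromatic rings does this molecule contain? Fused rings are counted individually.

Ring A has a continuous p-orbital overlap around the ring; 2 ring double bonds (4 π electrons) plus a heteroatom lone pair (2) give 6 π electrons. Since 6 = 4n+2 (n=1), ring A is aromatic (thiophene).
Ring B has a continuous p-orbital overlap around the ring; 2 ring double bonds (4 π electrons) plus a heteroatom lone pair (2) give 6 π electrons. Since 6 = 4n+2 (n=1), ring B is aromatic (pyrrole).
Ring C has a continuous p-orbital overlap around the ring; 2 ring double bonds (4 π electrons) plus a heteroatom lone pair (2) give 6 π electrons. Since 6 = 4n+2 (n=1), ring C is aromatic (thiazole).
Ring D has one sp³ carbon, so it is not fully conjugated — not aromatic (cycloheptatriene).
Rings E and F form a fused bicyclic system (with one nitrogen) with 10 sp² atoms and 10 π electrons from ring double bonds. 10 = 4(2)+2, so the system is aromatic and both rings count as aromatic (quinoline).
Aromatic: A, B, C, E, F. Total: 5.

5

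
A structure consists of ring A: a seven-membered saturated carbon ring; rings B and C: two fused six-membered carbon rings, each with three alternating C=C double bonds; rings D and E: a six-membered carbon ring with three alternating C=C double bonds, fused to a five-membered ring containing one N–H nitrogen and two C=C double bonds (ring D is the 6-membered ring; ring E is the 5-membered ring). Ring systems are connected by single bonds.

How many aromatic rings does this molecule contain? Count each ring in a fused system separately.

Ring A has only sp³ atoms, so it is not fully conjugated — not aromatic (cycloheptane).
Rings B and C form a fused bicyclic system with 10 sp² atoms and 10 π electrons from ring double bonds. 10 = 4(2)+2, so the system is aromatic and both rings count as aromatic (naphthalene).
Rings D and E form a fused bicyclic system (with one N–H) with 9 sp² atoms and 10 π electrons from ring double bonds plus a heteroatom lone pair. 10 = 4(2)+2, so the system is aromatic and both rings count as aromatic (indole).
Aromatic: B, C, D, E. Total: 4.

4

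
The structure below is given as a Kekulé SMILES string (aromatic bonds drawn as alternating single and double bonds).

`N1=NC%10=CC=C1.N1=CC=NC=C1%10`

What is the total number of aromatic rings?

2

The SMILES encodes a six-membered ring with two adjacent nitrogens and three alternating double bonds; a six-membered ring with nitrogens at positions 1 and 4 and three alternating double bonds.
The 6-membered ring with two nitrogens (1,2) has a continuous p-orbital overlap around the ring; 3 ring double bonds give 6 π electrons. Since 6 = 4n+2 (n=1), it is aromatic (pyridazine).
The 6-membered ring with two nitrogens (1,4) has a continuous p-orbital overlap around the ring; 3 ring double bonds give 6 π electrons. Since 6 = 4n+2 (n=1), it is aromatic (pyrazine).
2 of the 2 rings are aromatic. Total: 2.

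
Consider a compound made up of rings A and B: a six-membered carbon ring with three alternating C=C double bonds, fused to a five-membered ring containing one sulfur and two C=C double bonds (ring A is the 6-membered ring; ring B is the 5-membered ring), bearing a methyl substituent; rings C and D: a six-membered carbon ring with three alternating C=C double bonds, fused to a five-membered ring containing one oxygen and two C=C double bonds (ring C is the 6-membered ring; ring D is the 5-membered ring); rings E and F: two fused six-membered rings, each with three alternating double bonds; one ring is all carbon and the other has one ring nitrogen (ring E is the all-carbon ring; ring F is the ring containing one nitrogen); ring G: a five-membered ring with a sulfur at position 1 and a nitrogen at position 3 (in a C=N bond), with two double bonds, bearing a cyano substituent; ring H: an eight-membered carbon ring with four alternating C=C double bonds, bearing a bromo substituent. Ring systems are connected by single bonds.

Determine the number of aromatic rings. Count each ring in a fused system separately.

Rings A and B form a fused bicyclic system (with one sulfur) with 9 sp² atoms and 10 π electrons from ring double bonds plus a heteroatom lone pair. 10 = 4(2)+2, so the system is aromatic and both rings count as aromatic (benzothiophene).
Rings C and D form a fused bicyclic system (with one oxygen) with 9 sp² atoms and 10 π electrons from ring double bonds plus a heteroatom lone pair. 10 = 4(2)+2, so the system is aromatic and both rings count as aromatic (benzofuran).
Rings E and F form a fused bicyclic system (with one nitrogen) with 10 sp² atoms and 10 π electrons from ring double bonds. 10 = 4(2)+2, so the system is aromatic and both rings count as aromatic (quinoline).
Ring G is planar and fully conjugated; 2 ring double bonds (4 π electrons) plus a heteroatom lone pair (2) give 6 π electrons. 6 = 4(1)+2, so ring G is aromatic (thiazole).
Ring H has only sp² ring atoms; a planar conformation would have a fully conjugated π system of 8 electrons. But 8 = 4(2), which is 4n not 4n+2, so ring H is not aromatic (cyclooctatetraene) — cyclooctatetraene distorts into a non-planar tub to avoid antiaromaticity.
Aromatic: A, B, C, D, E, F, G. Total: 7.

7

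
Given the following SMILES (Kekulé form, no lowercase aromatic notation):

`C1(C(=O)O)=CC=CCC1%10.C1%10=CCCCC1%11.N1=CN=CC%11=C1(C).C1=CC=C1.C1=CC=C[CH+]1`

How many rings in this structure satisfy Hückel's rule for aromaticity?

The SMILES encodes a six-membered carbon ring with two conjugated C=C double bonds and two sp³ carbons; a six-membered carbon ring with one C=C double bond; a six-membered ring with nitrogens at positions 1 and 3 and three alternating double bonds; a four-membered carbon ring with two alternating C=C double bonds; a five-membered all-carbon ring bearing a positive charge on one carbon, with two C=C double bonds.
The 6-membered ring has two sp³ carbons, so it is not fully conjugated — not aromatic (1,3-cyclohexadiene).
The second 6-membered ring has four sp³ carbons, so it is not fully conjugated — not aromatic (cyclohexene).
The 6-membered ring with two nitrogens (1,3) is fully conjugated (every ring atom contributes a p orbital); 3 ring double bonds give 6 π electrons. Since 6 = 4n+2 (n=1), it is aromatic (pyrimidine).
The 4-membered ring has only sp² ring atoms; a planar conformation would have a fully conjugated π system of 4 electrons. But 4 = 4(1), which is 4n not 4n+2, so it is not aromatic (cyclobutadiene) — cyclobutadiene is antiaromatic and distorts to a rectangle.
The 5-membered ring has only sp² ring atoms; a planar conformation would have a fully conjugated π system of 4 electrons. But 4 = 4(1), which is 4n not 4n+2, so it is not aromatic (cyclopentadienyl cation).
1 of the 5 rings is aromatic. Total: 1.

1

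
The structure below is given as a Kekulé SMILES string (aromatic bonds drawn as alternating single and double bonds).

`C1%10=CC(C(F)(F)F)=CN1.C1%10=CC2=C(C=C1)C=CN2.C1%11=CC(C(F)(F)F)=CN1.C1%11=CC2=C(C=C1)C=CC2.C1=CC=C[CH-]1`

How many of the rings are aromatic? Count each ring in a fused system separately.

6

The SMILES encodes a five-membered ring of four carbons and one nitrogen bearing a hydrogen, with two C=C double bonds; a six-membered carbon ring with three alternating C=C double bonds, fused to a five-membered ring containing one N–H nitrogen and two C=C double bonds; a five-membered ring of four carbons and one nitrogen bearing a hydrogen, with two C=C double bonds; a six-membered carbon ring with three alternating C=C double bonds, fused to a five-membered carbon ring containing one C=C double bond and one sp³ carbon; a five-membered all-carbon ring bearing a negative charge on one carbon, with two C=C double bonds.
The 5-membered ring with one N–H has a continuous p-orbital overlap around the ring; 2 ring double bonds (4 π electrons) plus a heteroatom lone pair (2) give 6 π electrons. Since 6 = 4n+2 (n=1), it is aromatic (pyrrole).
The fused 6/5-membered bicyclic (with one N–H) is a single π system with 9 sp² atoms and 10 π electrons from ring double bonds plus a heteroatom lone pair. 10 = 4(2)+2, so the system is aromatic and both rings count as aromatic (indole).
The second 5-membered ring with one N–H has a continuous p-orbital overlap around the ring; 2 ring double bonds (4 π electrons) plus a heteroatom lone pair (2) give 6 π electrons. 6 = 4(1)+2, so it is aromatic (pyrrole).
The 6-membered ring has a continuous p-orbital overlap around the ring; 3 ring double bonds give 6 π electrons. Since 6 = 4n+2 (n=1), it is aromatic (benzene ring).
The 5-membered ring has one sp³ carbon, so it is not fully conjugated — not aromatic (cyclopentene ring).
The second 5-membered ring is fully conjugated (every ring atom contributes a p orbital); 2 ring double bonds (4 π electrons) plus the carbanion lone pair (2) give 6 π electrons. That satisfies 4n+2 with n=1, so it is aromatic (cyclopentadienyl anion).
6 of the 7 rings are aromatic. Total: 6.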